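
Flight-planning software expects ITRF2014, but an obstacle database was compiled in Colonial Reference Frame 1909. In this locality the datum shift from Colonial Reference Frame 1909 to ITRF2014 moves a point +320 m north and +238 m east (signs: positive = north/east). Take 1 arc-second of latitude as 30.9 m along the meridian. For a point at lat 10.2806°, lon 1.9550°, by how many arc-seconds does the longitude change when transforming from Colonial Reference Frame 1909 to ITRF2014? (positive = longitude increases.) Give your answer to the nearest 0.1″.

At latitude 10.2806°, cos φ = 0.983946.
1″ of longitude at this latitude = 30.90 × cos φ = 30.4039 m, so Δλ = 238.0 / 30.4039 = 7.828″.

Δλ = 7.8″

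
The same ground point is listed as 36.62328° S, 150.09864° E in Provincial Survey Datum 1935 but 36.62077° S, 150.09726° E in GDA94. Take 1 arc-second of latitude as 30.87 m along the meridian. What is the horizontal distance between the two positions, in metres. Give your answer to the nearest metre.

Δφ = -36.62077° − -36.62328° = +0.00251°; Δλ = 150.09726° − 150.09864° = -0.00138°.
1° of latitude = 3600 × 30.87 = 111132 m.
ΔN = Δφ × 111132 = 278.9 m; ΔE = Δλ × 111132 × cos(-36.62328°) = -0.00138 × 111132 × 0.802575 = -123.1 m.
Distance = √(ΔE² + ΔN²) = √((-123.1)² + 278.9²) = 304.9 m.

305 m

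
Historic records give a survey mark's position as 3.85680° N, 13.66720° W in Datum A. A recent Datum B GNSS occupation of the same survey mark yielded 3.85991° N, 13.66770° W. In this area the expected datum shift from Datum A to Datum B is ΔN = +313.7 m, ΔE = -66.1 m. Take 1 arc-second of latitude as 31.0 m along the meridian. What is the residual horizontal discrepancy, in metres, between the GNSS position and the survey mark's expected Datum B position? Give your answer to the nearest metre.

35 m

Observed coordinate differences: Δφ = +0.00311°, Δλ = -0.00050°.
Converting to metres (1° lat = 111600 m, cos φ = 0.997735): observed ΔN = 347.1 m, observed ΔE = -55.7 m.
Subtracting the expected shift leaves a residual of 347.1 − (313.7) = 33.4 m north and -55.7 − (-66.1) = 10.4 m east.
Residual distance = √(33.4² + 10.4²) = 35.0 m.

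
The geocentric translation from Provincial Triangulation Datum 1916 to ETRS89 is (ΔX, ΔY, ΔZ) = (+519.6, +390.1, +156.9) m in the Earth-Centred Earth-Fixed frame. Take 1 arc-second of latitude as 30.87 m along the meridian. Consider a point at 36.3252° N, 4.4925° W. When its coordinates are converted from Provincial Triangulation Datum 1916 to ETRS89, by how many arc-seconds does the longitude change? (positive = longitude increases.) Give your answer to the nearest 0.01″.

Δλ = 17.27″

sin φ = 0.592368, cos φ = 0.805668, sin λ = -0.078329, cos λ = 0.996928.
East component: ΔE = −sin λ·ΔX + cos λ·ΔY = −(-0.078329)(519.6) + (0.996928)(390.1) = 429.60 m.
1° of latitude spans 3600 × 30.87 = 111132 m; at latitude φ, 1° of longitude spans that × cos φ = 89535.5 m, so Δλ = 429.60 / 89535.5 × 3600 = 17.273″.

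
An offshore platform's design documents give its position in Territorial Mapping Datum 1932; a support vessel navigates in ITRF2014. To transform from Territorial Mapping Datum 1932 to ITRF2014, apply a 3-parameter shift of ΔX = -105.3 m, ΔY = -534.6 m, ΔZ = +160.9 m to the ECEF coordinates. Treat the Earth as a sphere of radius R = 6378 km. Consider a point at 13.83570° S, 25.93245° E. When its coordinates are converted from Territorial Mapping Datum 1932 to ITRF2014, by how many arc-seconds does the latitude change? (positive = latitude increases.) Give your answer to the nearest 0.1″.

sin φ = -0.239139, cos φ = 0.970985, sin λ = 0.437311, cos λ = 0.899310.
North component: ΔN = −sin φ cos λ·ΔX − sin φ sin λ·ΔY + cos φ·ΔZ = −(-0.239139)(0.899310)(-105.3) − (-0.239139)(0.437311)(-534.6) + (0.970985)(160.9) = 77.68 m.
1° of latitude spans πR/180 = 111317 m, so Δφ = 77.68 / 111317 × 3600 = 2.512″.

Δφ = 2.5″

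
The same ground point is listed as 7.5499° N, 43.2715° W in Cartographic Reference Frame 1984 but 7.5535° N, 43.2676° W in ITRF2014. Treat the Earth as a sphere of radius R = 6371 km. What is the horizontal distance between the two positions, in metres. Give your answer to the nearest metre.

587 m

Δφ = 7.5535° − 7.5499° = +0.0036°; Δλ = -43.2676° − -43.2715° = +0.0039°.
1° along a meridian = πR/180 = 111195 m.
ΔN = Δφ × 111195 = 400.3 m; ΔE = Δλ × 111195 × cos(7.5499°) = +0.0039 × 111195 × 0.991331 = 429.9 m.
Distance = √(ΔE² + ΔN²) = √(429.9² + 400.3²) = 587.4 m.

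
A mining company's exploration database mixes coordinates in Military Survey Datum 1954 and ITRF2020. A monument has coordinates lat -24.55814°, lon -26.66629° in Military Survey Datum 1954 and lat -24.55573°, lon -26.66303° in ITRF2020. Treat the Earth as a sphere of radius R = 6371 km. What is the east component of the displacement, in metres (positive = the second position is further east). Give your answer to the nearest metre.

Δφ = -24.55573° − -24.55814° = +0.00241°; Δλ = -26.66303° − -26.66629° = +0.00326°.
1° along a meridian = πR/180 = 111195 m.
ΔN = Δφ × 111195 = 268.0 m; ΔE = Δλ × 111195 × cos(-24.55814°) = +0.00326 × 111195 × 0.909540 = 329.7 m.

ΔE = 330 m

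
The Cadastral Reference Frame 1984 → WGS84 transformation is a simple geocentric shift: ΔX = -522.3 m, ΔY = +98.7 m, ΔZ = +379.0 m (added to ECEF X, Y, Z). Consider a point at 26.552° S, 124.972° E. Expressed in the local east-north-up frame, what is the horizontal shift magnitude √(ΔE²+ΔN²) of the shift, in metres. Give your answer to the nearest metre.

630 m

At φ = -26.552°, λ = 124.972°: sin φ = -0.447010, cos φ = 0.894529, sin λ = 0.819432, cos λ = -0.573176.
ΔE = −sin λ·ΔX + cos λ·ΔY = −(0.819432)·(-522.3) + (-0.573176)·(98.7) = 371.42 m.
ΔN = −sin φ cos λ·ΔX − sin φ sin λ·ΔY + cos φ·ΔZ = −(-0.447010)(-0.573176)(-522.3) − (-0.447010)(0.819432)(98.7) + (0.894529)(379.0) = 509.00 m.
Horizontal magnitude = √(ΔE² + ΔN²) = √(371.42² + 509.00²) = 630.11 m.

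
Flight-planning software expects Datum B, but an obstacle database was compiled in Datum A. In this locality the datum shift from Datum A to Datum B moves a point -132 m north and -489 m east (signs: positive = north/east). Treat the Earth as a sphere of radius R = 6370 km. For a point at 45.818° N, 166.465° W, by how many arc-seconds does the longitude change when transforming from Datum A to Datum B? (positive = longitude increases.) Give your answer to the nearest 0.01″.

At latitude 45.818°, cos φ = 0.696940.
One radian of longitude at latitude φ spans R cos φ, so Δλ = ΔE / (R cos φ) = -489.0 / (6370000 × 0.696940) = -1.1015e-04 rad = -22.720″.

Δλ = -22.72″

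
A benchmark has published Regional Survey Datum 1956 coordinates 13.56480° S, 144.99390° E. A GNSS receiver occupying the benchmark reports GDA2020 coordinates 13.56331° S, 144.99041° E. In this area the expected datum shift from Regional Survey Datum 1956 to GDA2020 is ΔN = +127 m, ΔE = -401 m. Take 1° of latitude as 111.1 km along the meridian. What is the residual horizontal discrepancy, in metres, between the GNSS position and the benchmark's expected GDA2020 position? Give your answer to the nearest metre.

Observed coordinate differences: Δφ = +0.00149°, Δλ = -0.00349°.
Converting to metres (1° lat = 111100 m, cos φ = 0.972105): observed ΔN = 165.5 m, observed ΔE = -376.9 m.
Subtracting the expected shift leaves a residual of 165.5 − (127) = 38.5 m north and -376.9 − (-401) = 24.1 m east.
Residual distance = √(38.5² + 24.1²) = 45.4 m.

45 m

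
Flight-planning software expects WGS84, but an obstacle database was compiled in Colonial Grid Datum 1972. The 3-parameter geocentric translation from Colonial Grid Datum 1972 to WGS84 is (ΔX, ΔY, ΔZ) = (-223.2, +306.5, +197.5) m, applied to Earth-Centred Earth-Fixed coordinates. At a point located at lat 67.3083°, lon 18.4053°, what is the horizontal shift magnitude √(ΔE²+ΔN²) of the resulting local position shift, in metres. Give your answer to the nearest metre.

At φ = 67.3083°, λ = 18.4053°: sin φ = 0.922594, cos φ = 0.385772, sin λ = 0.315737, cos λ = 0.948847.
ΔE = −sin λ·ΔX + cos λ·ΔY = −(0.315737)·(-223.2) + (0.948847)·(306.5) = 361.29 m.
ΔN = −sin φ cos λ·ΔX − sin φ sin λ·ΔY + cos φ·ΔZ = −(0.922594)(0.948847)(-223.2) − (0.922594)(0.315737)(306.5) + (0.385772)(197.5) = 182.30 m.
Horizontal magnitude = √(ΔE² + ΔN²) = √(361.29² + 182.30²) = 404.68 m.

405 m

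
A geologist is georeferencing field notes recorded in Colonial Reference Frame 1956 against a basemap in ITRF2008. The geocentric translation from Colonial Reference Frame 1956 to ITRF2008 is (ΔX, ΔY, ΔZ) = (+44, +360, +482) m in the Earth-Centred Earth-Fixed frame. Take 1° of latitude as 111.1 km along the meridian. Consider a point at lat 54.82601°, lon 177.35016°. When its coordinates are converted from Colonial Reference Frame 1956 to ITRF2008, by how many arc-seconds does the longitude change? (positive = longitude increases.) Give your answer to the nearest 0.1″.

sin φ = 0.817406, cos φ = 0.576061, sin λ = 0.046232, cos λ = -0.998931.
East component: ΔE = −sin λ·ΔX + cos λ·ΔY = −(0.046232)(44) + (-0.998931)(360) = -361.65 m.
1° of latitude spans 111100 m; at latitude φ, 1° of longitude spans that × cos φ = 64000.4 m, so Δλ = -361.65 / 64000.4 × 3600 = -20.343″.

Δλ = -20.3″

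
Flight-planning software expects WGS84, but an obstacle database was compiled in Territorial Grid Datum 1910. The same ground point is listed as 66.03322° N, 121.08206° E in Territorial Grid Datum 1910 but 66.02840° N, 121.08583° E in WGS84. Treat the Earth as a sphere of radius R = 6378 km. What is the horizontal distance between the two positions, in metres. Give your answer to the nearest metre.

Δφ = 66.02840° − 66.03322° = -0.00482°; Δλ = 121.08583° − 121.08206° = +0.00377°.
1° along a meridian = πR/180 = 111317 m.
ΔN = Δφ × 111317 = -536.5 m; ΔE = Δλ × 111317 × cos(66.03322°) = +0.00377 × 111317 × 0.406207 = 170.5 m.
Distance = √(ΔE² + ΔN²) = √(170.5² + (-536.5)²) = 563.0 m.

563 m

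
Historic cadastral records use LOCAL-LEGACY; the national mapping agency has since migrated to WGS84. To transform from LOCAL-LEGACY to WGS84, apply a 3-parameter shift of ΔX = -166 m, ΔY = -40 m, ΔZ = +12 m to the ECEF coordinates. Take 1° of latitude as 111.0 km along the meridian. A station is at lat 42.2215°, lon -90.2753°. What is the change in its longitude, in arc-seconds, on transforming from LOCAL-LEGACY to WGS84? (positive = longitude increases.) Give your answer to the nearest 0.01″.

Δλ = -7.26″

sin φ = 0.671999, cos φ = 0.740552, sin λ = -0.999988, cos λ = -0.004805.
East component: ΔE = −sin λ·ΔX + cos λ·ΔY = −(-0.999988)(-166) + (-0.004805)(-40) = -165.81 m.
1° of latitude spans 111000 m; at latitude φ, 1° of longitude spans that × cos φ = 82201.3 m, so Δλ = -165.81 / 82201.3 × 3600 = -7.261″.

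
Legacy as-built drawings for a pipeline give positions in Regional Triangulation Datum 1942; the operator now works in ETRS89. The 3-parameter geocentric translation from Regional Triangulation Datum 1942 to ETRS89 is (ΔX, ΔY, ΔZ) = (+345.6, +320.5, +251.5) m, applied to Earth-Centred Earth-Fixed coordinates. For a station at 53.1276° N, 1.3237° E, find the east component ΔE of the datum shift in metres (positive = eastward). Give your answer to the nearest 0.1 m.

At φ = 53.1276°, λ = 1.3237°: sin φ = 0.799974, cos φ = 0.600035, sin λ = 0.023101, cos λ = 0.999733.
ΔE = −sin λ·ΔX + cos λ·ΔY = −(0.023101)·(345.6) + (0.999733)·(320.5) = 312.43 m.

ΔE = 312.4 m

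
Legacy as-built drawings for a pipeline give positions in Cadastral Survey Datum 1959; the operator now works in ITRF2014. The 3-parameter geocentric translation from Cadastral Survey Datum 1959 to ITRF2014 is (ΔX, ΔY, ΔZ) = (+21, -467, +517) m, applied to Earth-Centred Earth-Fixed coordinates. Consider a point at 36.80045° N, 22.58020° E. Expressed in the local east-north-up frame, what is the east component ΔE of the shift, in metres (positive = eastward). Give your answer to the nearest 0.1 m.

At φ = 36.80045°, λ = 22.58020°: sin φ = 0.599030, cos φ = 0.800727, sin λ = 0.383976, cos λ = 0.923343.
ΔE = −sin λ·ΔX + cos λ·ΔY = −(0.383976)·(21) + (0.923343)·(-467) = -439.26 m.

ΔE = -439.3 m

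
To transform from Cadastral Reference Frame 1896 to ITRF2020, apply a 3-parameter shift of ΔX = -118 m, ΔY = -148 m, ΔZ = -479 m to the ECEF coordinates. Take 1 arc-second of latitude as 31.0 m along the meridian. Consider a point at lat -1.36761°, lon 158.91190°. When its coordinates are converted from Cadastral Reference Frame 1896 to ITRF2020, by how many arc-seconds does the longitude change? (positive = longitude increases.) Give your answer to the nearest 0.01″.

sin φ = -0.023867, cos φ = 0.999715, sin λ = 0.359803, cos λ = -0.933028.
East component: ΔE = −sin λ·ΔX + cos λ·ΔY = −(0.359803)(-118) + (-0.933028)(-148) = 180.54 m.
1° of latitude spans 3600 × 31.00 = 111600 m; at latitude φ, 1° of longitude spans that × cos φ = 111568.2 m, so Δλ = 180.54 / 111568.2 × 3600 = 5.826″.

Δλ = 5.83″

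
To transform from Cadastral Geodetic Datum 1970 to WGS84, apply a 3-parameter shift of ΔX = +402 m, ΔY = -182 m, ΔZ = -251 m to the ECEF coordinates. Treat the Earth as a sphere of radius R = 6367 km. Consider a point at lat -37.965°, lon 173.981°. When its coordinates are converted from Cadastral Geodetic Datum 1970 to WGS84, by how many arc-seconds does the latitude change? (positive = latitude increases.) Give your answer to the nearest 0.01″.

Δφ = -14.76″

sin φ = -0.615180, cos φ = 0.788387, sin λ = 0.104858, cos λ = -0.994487.
North component: ΔN = −sin φ cos λ·ΔX − sin φ sin λ·ΔY + cos φ·ΔZ = −(-0.615180)(-0.994487)(402) − (-0.615180)(0.104858)(-182) + (0.788387)(-251) = -455.56 m.
1° of latitude spans πR/180 = 111125 m, so Δφ = -455.56 / 111125 × 3600 = -14.758″.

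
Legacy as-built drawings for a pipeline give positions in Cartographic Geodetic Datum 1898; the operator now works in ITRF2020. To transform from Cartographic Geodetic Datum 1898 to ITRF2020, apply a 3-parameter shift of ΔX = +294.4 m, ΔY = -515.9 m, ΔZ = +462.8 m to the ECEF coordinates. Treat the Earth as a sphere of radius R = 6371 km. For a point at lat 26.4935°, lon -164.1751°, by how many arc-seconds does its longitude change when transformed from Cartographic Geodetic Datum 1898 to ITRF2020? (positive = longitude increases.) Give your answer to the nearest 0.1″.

Δλ = 20.9″

sin φ = 0.446096, cos φ = 0.894985, sin λ = -0.272698, cos λ = -0.962100.
East component: ΔE = −sin λ·ΔX + cos λ·ΔY = −(-0.272698)(294.4) + (-0.962100)(-515.9) = 576.63 m.
1° of latitude spans πR/180 = 111195 m; at latitude φ, 1° of longitude spans that × cos φ = 99517.8 m, so Δλ = 576.63 / 99517.8 × 3600 = 20.859″.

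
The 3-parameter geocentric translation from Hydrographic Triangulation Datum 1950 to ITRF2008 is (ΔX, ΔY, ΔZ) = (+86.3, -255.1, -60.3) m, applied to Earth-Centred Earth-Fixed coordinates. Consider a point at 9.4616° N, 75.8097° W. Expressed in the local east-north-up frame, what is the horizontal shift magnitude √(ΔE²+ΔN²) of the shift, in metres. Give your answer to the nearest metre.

106 m

The local east axis at (φ, λ) is (−sin λ, cos λ, 0), so ΔE = −sin(-75.8097°)·86.3 + cos(-75.8097°)·(-255.1) = 21.13 m.
The local north axis is (−sin φ cos λ, −sin φ sin λ, cos φ), giving ΔN = -3.478 − 40.655 − 59.480 = -103.61 m.
Horizontal magnitude = √(ΔE² + ΔN²) = √(21.13² + (-103.61)²) = 105.75 m.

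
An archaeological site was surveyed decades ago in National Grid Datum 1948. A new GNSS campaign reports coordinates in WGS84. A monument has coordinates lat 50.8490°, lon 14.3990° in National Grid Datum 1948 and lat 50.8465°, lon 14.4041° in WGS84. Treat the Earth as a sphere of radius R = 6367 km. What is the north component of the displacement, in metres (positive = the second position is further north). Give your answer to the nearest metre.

Δφ = 50.8465° − 50.8490° = -0.0025°; Δλ = 14.4041° − 14.3990° = +0.0051°.
1° along a meridian = πR/180 = 111125 m.
ΔN = Δφ × 111125 = -277.8 m; ΔE = Δλ × 111125 × cos(50.8490°) = +0.0051 × 111125 × 0.631366 = 357.8 m.

ΔN = -278 m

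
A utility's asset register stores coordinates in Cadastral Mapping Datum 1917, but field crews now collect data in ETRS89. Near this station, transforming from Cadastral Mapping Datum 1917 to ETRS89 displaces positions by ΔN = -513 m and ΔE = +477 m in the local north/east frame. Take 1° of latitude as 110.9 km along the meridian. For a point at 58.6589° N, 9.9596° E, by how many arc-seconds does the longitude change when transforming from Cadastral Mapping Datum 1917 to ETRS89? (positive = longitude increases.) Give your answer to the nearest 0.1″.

Δλ = 29.8″

At latitude 58.6589°, cos φ = 0.520132.
1° of longitude at this latitude = 110.9 × cos φ = 57.68 km, so Δλ = 477.0 / 57682.6 = 0.0082694° = 29.770″.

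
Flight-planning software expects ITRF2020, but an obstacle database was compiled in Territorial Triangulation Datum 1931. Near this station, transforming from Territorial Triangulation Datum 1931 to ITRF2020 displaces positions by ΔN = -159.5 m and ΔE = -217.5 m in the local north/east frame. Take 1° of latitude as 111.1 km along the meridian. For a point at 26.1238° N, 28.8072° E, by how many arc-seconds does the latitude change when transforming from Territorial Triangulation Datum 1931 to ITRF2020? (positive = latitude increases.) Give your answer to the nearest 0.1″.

Δφ = -5.2″

1° of latitude = 111.1 km, so Δφ = -159.5 / 111100 = -0.0014356° = -5.168″.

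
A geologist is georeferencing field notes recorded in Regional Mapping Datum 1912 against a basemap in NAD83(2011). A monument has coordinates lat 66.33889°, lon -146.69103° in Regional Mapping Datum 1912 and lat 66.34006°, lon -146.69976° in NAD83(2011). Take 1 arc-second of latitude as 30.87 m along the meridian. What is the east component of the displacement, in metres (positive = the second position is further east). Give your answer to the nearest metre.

Δφ = 66.34006° − 66.33889° = +0.00117°; Δλ = -146.69976° − -146.69103° = -0.00873°.
1° of latitude = 3600 × 30.87 = 111132 m.
ΔN = Δφ × 111132 = 130.0 m; ΔE = Δλ × 111132 × cos(66.33889°) = -0.00873 × 111132 × 0.401326 = -389.4 m.

ΔE = -389 m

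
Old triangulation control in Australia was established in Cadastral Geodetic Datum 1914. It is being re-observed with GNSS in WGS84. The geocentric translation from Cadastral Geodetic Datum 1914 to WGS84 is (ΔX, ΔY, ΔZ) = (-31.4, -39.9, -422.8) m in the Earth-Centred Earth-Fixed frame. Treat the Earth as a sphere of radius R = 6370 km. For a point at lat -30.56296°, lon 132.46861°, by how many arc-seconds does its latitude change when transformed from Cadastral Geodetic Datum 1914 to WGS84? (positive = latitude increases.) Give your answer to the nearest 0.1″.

sin φ = -0.508485, cos φ = 0.861071, sin λ = 0.737647, cos λ = -0.675186.
North component: ΔN = −sin φ cos λ·ΔX − sin φ sin λ·ΔY + cos φ·ΔZ = −(-0.508485)(-0.675186)(-31.4) − (-0.508485)(0.737647)(-39.9) + (0.861071)(-422.8) = -368.25 m.
1° of latitude spans πR/180 = 111177 m, so Δφ = -368.25 / 111177 × 3600 = -11.924″.

Δφ = -11.9″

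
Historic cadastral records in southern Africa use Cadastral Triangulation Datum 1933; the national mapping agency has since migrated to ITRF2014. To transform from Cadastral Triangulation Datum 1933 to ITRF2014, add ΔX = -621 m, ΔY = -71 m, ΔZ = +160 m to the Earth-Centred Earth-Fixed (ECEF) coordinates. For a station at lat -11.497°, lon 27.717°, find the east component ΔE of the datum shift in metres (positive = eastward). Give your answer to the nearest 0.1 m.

At φ = -11.497°, λ = 27.717°: sin φ = -0.199317, cos φ = 0.979935, sin λ = 0.465105, cos λ = 0.885256.
ΔE = −sin λ·ΔX + cos λ·ΔY = −(0.465105)·(-621) + (0.885256)·(-71) = 225.98 m.

ΔE = 226.0 m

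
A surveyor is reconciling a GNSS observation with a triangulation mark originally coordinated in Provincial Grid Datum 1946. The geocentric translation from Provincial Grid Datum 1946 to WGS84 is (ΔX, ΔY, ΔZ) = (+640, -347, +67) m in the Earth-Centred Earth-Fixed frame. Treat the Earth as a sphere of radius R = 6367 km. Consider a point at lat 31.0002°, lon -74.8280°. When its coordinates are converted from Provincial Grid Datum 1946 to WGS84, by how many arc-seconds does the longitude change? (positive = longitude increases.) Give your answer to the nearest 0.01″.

sin φ = 0.515041, cos φ = 0.857166, sin λ = -0.965145, cos λ = 0.261718.
East component: ΔE = −sin λ·ΔX + cos λ·ΔY = −(-0.965145)(640) + (0.261718)(-347) = 526.88 m.
1° of latitude spans πR/180 = 111125 m; at latitude φ, 1° of longitude spans that × cos φ = 95252.6 m, so Δλ = 526.88 / 95252.6 × 3600 = 19.913″.

Δλ = 19.91″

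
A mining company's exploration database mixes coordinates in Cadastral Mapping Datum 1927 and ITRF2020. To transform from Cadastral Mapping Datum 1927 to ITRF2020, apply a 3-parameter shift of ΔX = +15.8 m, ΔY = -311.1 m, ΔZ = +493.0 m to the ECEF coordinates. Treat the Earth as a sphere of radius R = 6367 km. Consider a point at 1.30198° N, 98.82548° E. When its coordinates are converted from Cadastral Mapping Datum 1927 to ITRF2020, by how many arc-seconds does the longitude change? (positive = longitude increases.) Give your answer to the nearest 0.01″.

Δλ = 1.04″

sin φ = 0.022722, cos φ = 0.999742, sin λ = 0.988160, cos λ = -0.153425.
East component: ΔE = −sin λ·ΔX + cos λ·ΔY = −(0.988160)(15.8) + (-0.153425)(-311.1) = 32.12 m.
1° of latitude spans πR/180 = 111125 m; at latitude φ, 1° of longitude spans that × cos φ = 111096.4 m, so Δλ = 32.12 / 111096.4 × 3600 = 1.041″.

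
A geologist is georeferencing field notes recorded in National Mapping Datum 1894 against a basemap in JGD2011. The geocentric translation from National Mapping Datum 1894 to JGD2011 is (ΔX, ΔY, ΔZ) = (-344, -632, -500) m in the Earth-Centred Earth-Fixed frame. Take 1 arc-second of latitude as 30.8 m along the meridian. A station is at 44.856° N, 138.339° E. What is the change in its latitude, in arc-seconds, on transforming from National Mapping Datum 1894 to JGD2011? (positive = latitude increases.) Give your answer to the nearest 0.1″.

Δφ = -7.8″

sin φ = 0.705327, cos φ = 0.708882, sin λ = 0.664722, cos λ = -0.747091.
North component: ΔN = −sin φ cos λ·ΔX − sin φ sin λ·ΔY + cos φ·ΔZ = −(0.705327)(-0.747091)(-344) − (0.705327)(0.664722)(-632) + (0.708882)(-500) = -239.40 m.
1° of latitude spans 3600 × 30.80 = 110880 m, so Δφ = -239.40 / 110880 × 3600 = -7.773″.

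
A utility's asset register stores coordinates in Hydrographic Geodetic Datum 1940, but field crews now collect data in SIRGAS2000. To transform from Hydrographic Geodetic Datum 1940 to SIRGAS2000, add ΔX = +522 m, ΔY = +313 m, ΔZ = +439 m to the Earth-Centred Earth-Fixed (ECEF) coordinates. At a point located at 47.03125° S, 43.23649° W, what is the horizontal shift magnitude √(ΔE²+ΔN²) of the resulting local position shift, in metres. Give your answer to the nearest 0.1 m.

721.0 m

At φ = -47.03125°, λ = -43.23649°: sin φ = -0.731726, cos φ = 0.681599, sin λ = -0.685011, cos λ = 0.728533.
ΔE = −sin λ·ΔX + cos λ·ΔY = −(-0.685011)·(522) + (0.728533)·(313) = 585.61 m.
ΔN = −sin φ cos λ·ΔX − sin φ sin λ·ΔY + cos φ·ΔZ = −(-0.731726)(0.728533)(522) − (-0.731726)(-0.685011)(313) + (0.681599)(439) = 420.60 m.
Horizontal magnitude = √(ΔE² + ΔN²) = √(585.61² + 420.60²) = 721.00 m.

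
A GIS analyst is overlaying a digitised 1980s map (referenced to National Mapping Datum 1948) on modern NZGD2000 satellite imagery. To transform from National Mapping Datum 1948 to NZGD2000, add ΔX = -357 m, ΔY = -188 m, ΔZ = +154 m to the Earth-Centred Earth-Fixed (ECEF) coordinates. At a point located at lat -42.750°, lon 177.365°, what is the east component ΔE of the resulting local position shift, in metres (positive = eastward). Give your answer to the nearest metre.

The local east axis at (φ, λ) is (−sin λ, cos λ, 0), so ΔE = −sin(177.365°)·(-357) + cos(177.365°)·(-188) = 204.21 m.

ΔE = 204 m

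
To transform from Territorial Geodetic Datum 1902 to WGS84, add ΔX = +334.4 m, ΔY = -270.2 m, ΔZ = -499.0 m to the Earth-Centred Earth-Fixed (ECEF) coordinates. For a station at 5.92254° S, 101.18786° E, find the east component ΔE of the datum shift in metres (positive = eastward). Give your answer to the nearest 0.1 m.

ΔE = -275.6 m

At φ = -5.92254°, λ = 101.18786°: sin φ = -0.103184, cos φ = 0.994662, sin λ = 0.980996, cos λ = -0.194026.
ΔE = −sin λ·ΔX + cos λ·ΔY = −(0.980996)·(334.4) + (-0.194026)·(-270.2) = -275.62 m.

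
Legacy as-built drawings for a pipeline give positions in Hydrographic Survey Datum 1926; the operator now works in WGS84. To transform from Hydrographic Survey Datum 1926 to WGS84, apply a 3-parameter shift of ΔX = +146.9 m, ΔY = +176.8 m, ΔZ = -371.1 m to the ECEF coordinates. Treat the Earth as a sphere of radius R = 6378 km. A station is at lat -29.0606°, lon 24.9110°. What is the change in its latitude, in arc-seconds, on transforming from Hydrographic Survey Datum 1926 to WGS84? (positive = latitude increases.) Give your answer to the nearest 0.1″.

Δφ = -7.2″

sin φ = -0.485734, cos φ = 0.874106, sin λ = 0.421210, cos λ = 0.906963.
North component: ΔN = −sin φ cos λ·ΔX − sin φ sin λ·ΔY + cos φ·ΔZ = −(-0.485734)(0.906963)(146.9) − (-0.485734)(0.421210)(176.8) + (0.874106)(-371.1) = -223.49 m.
1° of latitude spans πR/180 = 111317 m, so Δφ = -223.49 / 111317 × 3600 = -7.228″.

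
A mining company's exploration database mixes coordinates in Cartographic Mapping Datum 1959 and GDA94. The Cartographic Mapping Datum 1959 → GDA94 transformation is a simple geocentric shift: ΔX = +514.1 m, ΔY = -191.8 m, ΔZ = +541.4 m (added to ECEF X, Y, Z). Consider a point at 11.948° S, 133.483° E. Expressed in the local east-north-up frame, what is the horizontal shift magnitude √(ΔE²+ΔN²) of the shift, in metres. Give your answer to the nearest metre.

491 m

At φ = -11.948°, λ = 133.483°: sin φ = -0.207024, cos φ = 0.978336, sin λ = 0.725579, cos λ = -0.688139.
ΔE = −sin λ·ΔX + cos λ·ΔY = −(0.725579)·(514.1) + (-0.688139)·(-191.8) = -241.03 m.
ΔN = −sin φ cos λ·ΔX − sin φ sin λ·ΔY + cos φ·ΔZ = −(-0.207024)(-0.688139)(514.1) − (-0.207024)(0.725579)(-191.8) + (0.978336)(541.4) = 427.62 m.
Horizontal magnitude = √(ΔE² + ΔN²) = √((-241.03)² + 427.62²) = 490.87 m.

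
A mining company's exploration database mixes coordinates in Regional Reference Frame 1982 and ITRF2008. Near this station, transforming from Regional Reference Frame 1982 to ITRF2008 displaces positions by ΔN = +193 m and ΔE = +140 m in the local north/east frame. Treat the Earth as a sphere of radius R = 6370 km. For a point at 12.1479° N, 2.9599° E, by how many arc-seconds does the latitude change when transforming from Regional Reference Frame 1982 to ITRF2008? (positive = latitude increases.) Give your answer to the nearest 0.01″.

Δφ = 6.25″

On a sphere of radius R, 1 rad of latitude = R, so Δφ = ΔN / R = 193.0 / 6370000 = 3.0298e-05 rad = 6.249″.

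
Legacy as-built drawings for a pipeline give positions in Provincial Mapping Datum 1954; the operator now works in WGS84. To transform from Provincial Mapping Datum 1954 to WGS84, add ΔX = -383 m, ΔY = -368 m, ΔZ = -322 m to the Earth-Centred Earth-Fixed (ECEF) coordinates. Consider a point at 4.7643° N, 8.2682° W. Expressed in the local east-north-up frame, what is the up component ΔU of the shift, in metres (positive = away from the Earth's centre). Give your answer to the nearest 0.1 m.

At φ = 4.7643°, λ = -8.2682°: sin φ = 0.083057, cos φ = 0.996545, sin λ = -0.143807, cos λ = 0.989606.
ΔU = cos φ cos λ·ΔX + cos φ sin λ·ΔY + sin φ·ΔZ = (0.996545)(0.989606)(-383) + (0.996545)(-0.143807)(-368) + (0.083057)(-322) = -351.72 m.

ΔU = -351.7 m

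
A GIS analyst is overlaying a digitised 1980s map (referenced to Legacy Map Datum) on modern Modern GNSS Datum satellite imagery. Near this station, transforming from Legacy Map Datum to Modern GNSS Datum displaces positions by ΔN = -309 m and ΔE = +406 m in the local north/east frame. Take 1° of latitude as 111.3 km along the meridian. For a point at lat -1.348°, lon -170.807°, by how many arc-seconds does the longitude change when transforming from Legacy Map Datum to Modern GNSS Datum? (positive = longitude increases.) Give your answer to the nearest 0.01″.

Δλ = 13.14″

At latitude -1.348°, cos φ = 0.999723.
1° of longitude at this latitude = 111.3 × cos φ = 111.27 km, so Δλ = 406.0 / 111269.2 = 0.0036488° = 13.136″.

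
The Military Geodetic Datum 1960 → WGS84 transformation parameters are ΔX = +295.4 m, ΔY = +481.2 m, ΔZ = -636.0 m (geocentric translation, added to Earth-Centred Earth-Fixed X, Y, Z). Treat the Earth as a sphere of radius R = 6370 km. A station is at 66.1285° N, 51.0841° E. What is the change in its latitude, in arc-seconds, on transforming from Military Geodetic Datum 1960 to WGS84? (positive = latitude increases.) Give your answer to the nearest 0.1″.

sin φ = 0.914455, cos φ = 0.404687, sin λ = 0.778069, cos λ = 0.628179.
North component: ΔN = −sin φ cos λ·ΔX − sin φ sin λ·ΔY + cos φ·ΔZ = −(0.914455)(0.628179)(295.4) − (0.914455)(0.778069)(481.2) + (0.404687)(-636.0) = -769.45 m.
1° of latitude spans πR/180 = 111177 m, so Δφ = -769.45 / 111177 × 3600 = -24.915″.

Δφ = -24.9″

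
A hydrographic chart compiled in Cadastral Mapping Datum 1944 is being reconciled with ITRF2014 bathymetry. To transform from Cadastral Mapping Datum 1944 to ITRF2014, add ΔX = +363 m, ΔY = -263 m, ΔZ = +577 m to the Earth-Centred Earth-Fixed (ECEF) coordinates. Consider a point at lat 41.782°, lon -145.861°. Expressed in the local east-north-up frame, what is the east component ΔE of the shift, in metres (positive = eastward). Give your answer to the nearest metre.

At φ = 41.782°, λ = -145.861°: sin φ = 0.666298, cos φ = 0.745685, sin λ = -0.561203, cos λ = -0.827679.
ΔE = −sin λ·ΔX + cos λ·ΔY = −(-0.561203)·(363) + (-0.827679)·(-263) = 421.40 m.

ΔE = 421 m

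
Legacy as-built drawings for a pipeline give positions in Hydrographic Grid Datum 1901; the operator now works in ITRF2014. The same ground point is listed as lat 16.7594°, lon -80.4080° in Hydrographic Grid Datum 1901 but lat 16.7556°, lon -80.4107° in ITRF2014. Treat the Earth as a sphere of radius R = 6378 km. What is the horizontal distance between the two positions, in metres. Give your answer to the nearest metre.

Δφ = 16.7556° − 16.7594° = -0.0038°; Δλ = -80.4107° − -80.4080° = -0.0027°.
1° along a meridian = πR/180 = 111317 m.
ΔN = Δφ × 111317 = -423.0 m; ΔE = Δλ × 111317 × cos(16.7594°) = -0.0027 × 111317 × 0.957524 = -287.8 m.
Distance = √(ΔE² + ΔN²) = √((-287.8)² + (-423.0)²) = 511.6 m.

512 m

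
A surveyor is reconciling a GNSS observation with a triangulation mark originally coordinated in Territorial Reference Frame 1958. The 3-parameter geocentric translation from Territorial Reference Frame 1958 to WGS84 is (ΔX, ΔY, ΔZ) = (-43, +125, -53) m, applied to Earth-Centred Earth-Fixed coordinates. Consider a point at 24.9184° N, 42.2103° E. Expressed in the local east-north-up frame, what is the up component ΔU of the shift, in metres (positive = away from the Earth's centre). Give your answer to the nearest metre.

The local up (radial) axis is (cos φ cos λ, cos φ sin λ, sin φ), giving ΔU = -28.885 + 76.164 − 22.330 = 24.95 m.

ΔU = 25 m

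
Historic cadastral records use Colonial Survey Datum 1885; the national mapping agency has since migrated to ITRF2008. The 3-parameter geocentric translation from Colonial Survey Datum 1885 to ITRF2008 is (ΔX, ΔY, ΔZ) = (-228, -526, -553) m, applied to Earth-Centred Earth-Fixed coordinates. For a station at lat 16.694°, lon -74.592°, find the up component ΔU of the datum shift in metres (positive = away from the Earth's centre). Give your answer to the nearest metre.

The local up (radial) axis is (cos φ cos λ, cos φ sin λ, sin φ), giving ΔU = -58.024 + 485.722 − 158.855 = 268.84 m.

ΔU = 269 m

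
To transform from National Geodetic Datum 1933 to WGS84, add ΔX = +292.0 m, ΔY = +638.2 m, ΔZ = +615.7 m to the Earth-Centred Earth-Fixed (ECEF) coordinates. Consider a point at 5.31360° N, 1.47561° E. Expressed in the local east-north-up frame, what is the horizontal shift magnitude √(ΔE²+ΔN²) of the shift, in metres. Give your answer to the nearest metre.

The local east axis at (φ, λ) is (−sin λ, cos λ, 0), so ΔE = −sin(1.47561°)·292.0 + cos(1.47561°)·638.2 = 630.47 m.
The local north axis is (−sin φ cos λ, −sin φ sin λ, cos φ), giving ΔN = -27.032 − 1.522 + 613.054 = 584.50 m.
Horizontal magnitude = √(ΔE² + ΔN²) = √(630.47² + 584.50²) = 859.73 m.

860 m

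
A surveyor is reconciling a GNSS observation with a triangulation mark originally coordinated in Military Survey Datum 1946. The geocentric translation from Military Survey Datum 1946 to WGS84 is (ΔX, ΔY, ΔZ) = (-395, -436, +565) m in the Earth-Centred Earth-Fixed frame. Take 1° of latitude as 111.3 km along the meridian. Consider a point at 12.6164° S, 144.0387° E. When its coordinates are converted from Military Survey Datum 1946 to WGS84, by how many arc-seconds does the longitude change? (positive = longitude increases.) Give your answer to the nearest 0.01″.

sin φ = -0.218423, cos φ = 0.975854, sin λ = 0.587239, cos λ = -0.809414.
East component: ΔE = −sin λ·ΔX + cos λ·ΔY = −(0.587239)(-395) + (-0.809414)(-436) = 584.86 m.
1° of latitude spans 111300 m; at latitude φ, 1° of longitude spans that × cos φ = 108612.6 m, so Δλ = 584.86 / 108612.6 × 3600 = 19.386″.

Δλ = 19.39″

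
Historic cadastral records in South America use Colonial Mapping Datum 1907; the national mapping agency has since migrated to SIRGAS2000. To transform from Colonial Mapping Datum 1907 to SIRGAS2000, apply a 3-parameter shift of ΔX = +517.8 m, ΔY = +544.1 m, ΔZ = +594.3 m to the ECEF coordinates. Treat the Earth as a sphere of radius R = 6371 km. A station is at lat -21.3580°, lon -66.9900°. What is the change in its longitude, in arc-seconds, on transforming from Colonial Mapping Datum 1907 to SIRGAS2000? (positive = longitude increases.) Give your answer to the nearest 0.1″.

Δλ = 24.0″

sin φ = -0.364194, cos φ = 0.931323, sin λ = -0.920437, cos λ = 0.390892.
East component: ΔE = −sin λ·ΔX + cos λ·ΔY = −(-0.920437)(517.8) + (0.390892)(544.1) = 689.29 m.
1° of latitude spans πR/180 = 111195 m; at latitude φ, 1° of longitude spans that × cos φ = 103558.4 m, so Δλ = 689.29 / 103558.4 × 3600 = 23.962″.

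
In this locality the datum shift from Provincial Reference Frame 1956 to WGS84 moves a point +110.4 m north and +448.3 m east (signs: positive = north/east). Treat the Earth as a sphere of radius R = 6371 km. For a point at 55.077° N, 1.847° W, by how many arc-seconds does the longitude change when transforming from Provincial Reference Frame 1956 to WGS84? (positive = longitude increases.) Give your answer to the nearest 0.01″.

Δλ = 25.35″

At latitude 55.077°, cos φ = 0.572475.
One radian of longitude at latitude φ spans R cos φ, so Δλ = ΔE / (R cos φ) = 448.3 / (6371000 × 0.572475) = 1.2291e-04 rad = 25.353″.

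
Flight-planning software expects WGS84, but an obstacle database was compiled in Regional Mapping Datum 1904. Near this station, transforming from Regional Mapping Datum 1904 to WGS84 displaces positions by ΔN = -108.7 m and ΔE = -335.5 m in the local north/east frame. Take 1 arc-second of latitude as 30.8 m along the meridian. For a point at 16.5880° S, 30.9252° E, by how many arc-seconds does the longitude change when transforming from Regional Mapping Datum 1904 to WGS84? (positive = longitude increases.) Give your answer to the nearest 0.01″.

Δλ = -11.37″

At latitude -16.5880°, cos φ = 0.958382.
1″ of longitude at this latitude = 30.80 × cos φ = 29.5182 m, so Δλ = -335.5 / 29.5182 = -11.366″.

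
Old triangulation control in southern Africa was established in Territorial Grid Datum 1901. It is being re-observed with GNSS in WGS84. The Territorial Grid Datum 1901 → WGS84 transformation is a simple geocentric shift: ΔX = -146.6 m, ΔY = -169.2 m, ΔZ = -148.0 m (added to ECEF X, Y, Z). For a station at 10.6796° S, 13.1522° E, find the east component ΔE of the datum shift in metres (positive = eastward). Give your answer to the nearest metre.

ΔE = -131 m

The local east axis at (φ, λ) is (−sin λ, cos λ, 0), so ΔE = −sin(13.1522°)·(-146.6) + cos(13.1522°)·(-169.2) = -131.40 m.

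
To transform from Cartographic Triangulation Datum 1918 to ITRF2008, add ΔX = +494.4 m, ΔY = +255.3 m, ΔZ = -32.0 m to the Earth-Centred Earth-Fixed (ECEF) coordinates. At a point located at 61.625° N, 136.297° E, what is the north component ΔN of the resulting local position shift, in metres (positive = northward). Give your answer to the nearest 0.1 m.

The local north axis is (−sin φ cos λ, −sin φ sin λ, cos φ), giving ΔN = 314.476 − 155.200 − 15.208 = 144.07 m.

ΔN = 144.1 m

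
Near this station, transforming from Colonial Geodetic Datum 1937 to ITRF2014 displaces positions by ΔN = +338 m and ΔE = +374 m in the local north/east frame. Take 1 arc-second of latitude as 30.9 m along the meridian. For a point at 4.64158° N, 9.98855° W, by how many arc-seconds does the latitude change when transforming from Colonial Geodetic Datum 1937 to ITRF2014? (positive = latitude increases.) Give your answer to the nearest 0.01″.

1″ of latitude = 30.90 m, so Δφ = 338.0 / 30.90 = 10.939″.

Δφ = 10.94″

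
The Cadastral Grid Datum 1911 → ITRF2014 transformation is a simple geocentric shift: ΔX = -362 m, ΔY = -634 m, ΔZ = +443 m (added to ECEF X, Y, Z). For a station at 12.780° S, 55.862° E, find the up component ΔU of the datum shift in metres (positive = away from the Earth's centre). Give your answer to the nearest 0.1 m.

The local up (radial) axis is (cos φ cos λ, cos φ sin λ, sin φ), giving ΔU = -198.117 − 511.754 − 97.995 = -807.87 m.

ΔU = -807.9 m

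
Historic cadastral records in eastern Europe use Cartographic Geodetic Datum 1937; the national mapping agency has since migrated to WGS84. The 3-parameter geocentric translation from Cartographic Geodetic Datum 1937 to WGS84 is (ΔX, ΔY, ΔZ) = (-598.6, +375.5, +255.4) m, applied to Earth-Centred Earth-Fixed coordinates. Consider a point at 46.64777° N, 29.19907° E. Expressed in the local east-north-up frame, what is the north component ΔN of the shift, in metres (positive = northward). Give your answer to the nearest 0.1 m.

ΔN = 422.1 m

At φ = 46.64777°, λ = 29.19907°: sin φ = 0.727147, cos φ = 0.686481, sin λ = 0.487845, cos λ = 0.872930.
ΔN = −sin φ cos λ·ΔX − sin φ sin λ·ΔY + cos φ·ΔZ = −(0.727147)(0.872930)(-598.6) − (0.727147)(0.487845)(375.5) + (0.686481)(255.4) = 422.08 m.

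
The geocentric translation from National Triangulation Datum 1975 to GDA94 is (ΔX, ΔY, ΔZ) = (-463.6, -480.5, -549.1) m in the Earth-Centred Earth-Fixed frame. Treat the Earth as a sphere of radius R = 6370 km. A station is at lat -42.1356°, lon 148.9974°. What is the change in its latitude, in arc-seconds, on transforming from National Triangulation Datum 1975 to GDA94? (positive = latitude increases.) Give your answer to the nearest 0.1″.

Δφ = -9.9″

sin φ = -0.670888, cos φ = 0.741559, sin λ = 0.515077, cos λ = -0.857144.
North component: ΔN = −sin φ cos λ·ΔX − sin φ sin λ·ΔY + cos φ·ΔZ = −(-0.670888)(-0.857144)(-463.6) − (-0.670888)(0.515077)(-480.5) + (0.741559)(-549.1) = -306.64 m.
1° of latitude spans πR/180 = 111177 m, so Δφ = -306.64 / 111177 × 3600 = -9.929″.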